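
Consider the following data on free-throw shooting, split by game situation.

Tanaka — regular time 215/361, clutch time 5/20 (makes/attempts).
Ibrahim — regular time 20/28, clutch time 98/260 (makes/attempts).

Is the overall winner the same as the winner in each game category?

Regular time: Tanaka 215/361 = 59.6%, Ibrahim 20/28 = 71.4% → Ibrahim
Clutch time: Tanaka 5/20 = 25.0%, Ibrahim 98/260 = 37.7% → Ibrahim
Overall: Tanaka 220/381 = 57.7%, Ibrahim 118/288 = 41.0% → Tanaka
Ibrahim wins each game group but Tanaka wins overall — the comparison reverses. Ibrahim's attempts skew toward clutch time, which has a lower base rate.

No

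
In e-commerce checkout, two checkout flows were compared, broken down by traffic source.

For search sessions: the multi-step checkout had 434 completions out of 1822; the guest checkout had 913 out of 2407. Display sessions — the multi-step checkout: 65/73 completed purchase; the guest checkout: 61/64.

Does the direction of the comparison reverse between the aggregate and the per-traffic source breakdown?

Search: the multi-step checkout 434/1822 = 23.8%, the guest checkout 913/2407 = 37.9% → the guest checkout
Display: the multi-step checkout 65/73 = 89.0%, the guest checkout 61/64 = 95.3% → the guest checkout
Overall: the multi-step checkout 499/1895 = 26.3%, the guest checkout 974/2471 = 39.4% → the guest checkout
The guest checkout wins overall and in every traffic group — no reversal.

No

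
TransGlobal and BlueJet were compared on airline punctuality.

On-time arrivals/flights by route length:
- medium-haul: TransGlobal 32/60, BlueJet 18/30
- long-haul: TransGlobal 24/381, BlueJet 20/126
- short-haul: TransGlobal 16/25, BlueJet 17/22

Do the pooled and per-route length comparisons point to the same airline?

Medium-haul: TransGlobal 32/60 = 53.3%, BlueJet 18/30 = 60.0% → BlueJet
Long-haul: TransGlobal 24/381 = 6.3%, BlueJet 20/126 = 15.9% → BlueJet
Short-haul: TransGlobal 16/25 = 64.0%, BlueJet 17/22 = 77.3% → BlueJet
Overall: TransGlobal 72/466 = 15.5%, BlueJet 55/178 = 30.9% → BlueJet
BlueJet wins overall and in every route group — no reversal.

Yes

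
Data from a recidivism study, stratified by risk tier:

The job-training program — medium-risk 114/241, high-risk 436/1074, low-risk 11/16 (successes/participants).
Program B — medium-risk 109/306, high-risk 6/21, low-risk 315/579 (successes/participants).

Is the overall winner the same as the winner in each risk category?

Medium-risk: the job-training program 114/241 = 47.3%, Program B 109/306 = 35.6% → the job-training program
High-risk: the job-training program 436/1074 = 40.6%, Program B 6/21 = 28.6% → the job-training program
Low-risk: the job-training program 11/16 = 68.8%, Program B 315/579 = 54.4% → the job-training program
Overall: the job-training program 561/1331 = 42.1%, Program B 430/906 = 47.5% → Program B
The job-training program wins each risk group but Program B wins overall — the comparison reverses. The job-training program's participants skew toward high-risk, which has a lower base rate.

No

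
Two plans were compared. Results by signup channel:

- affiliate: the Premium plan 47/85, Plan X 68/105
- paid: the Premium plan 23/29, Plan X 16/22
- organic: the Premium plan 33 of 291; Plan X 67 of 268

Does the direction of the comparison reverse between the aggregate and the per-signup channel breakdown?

No

Affiliate: the Premium plan 47/85 = 55.3%, Plan X 68/105 = 64.8% → Plan X
Paid: the Premium plan 23/29 = 79.3%, Plan X 16/22 = 72.7% → the Premium plan
Organic: the Premium plan 33/291 = 11.3%, Plan X 67/268 = 25.0% → Plan X
Overall: the Premium plan 103/405 = 25.4%, Plan X 151/395 = 38.2% → Plan X
Neither sweeps: the Premium plan wins 1 of 3 groups, Plan X wins 2. Plan X wins overall but not every group — no Simpson reversal.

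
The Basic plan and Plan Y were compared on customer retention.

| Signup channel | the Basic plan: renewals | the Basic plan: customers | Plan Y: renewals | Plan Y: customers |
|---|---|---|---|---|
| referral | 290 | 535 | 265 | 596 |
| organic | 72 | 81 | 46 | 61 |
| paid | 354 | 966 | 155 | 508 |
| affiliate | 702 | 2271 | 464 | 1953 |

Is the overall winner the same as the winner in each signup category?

Referral: the Basic plan 290/535 = 54.2%, Plan Y 265/596 = 44.5% → the Basic plan
Organic: the Basic plan 72/81 = 88.9%, Plan Y 46/61 = 75.4% → the Basic plan
Paid: the Basic plan 354/966 = 36.6%, Plan Y 155/508 = 30.5% → the Basic plan
Affiliate: the Basic plan 702/2271 = 30.9%, Plan Y 464/1953 = 23.8% → the Basic plan
Overall: the Basic plan 1418/3853 = 36.8%, Plan Y 930/3118 = 29.8% → the Basic plan
The Basic plan wins overall and in every signup group — no reversal.

Yes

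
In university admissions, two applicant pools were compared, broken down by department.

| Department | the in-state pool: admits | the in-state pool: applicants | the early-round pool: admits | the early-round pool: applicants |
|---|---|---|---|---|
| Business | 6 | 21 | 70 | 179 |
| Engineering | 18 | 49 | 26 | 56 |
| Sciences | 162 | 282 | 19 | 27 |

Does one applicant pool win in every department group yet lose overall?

Business: the in-state pool 6/21 = 28.6%, the early-round pool 70/179 = 39.1% → the early-round pool
Engineering: the in-state pool 18/49 = 36.7%, the early-round pool 26/56 = 46.4% → the early-round pool
Sciences: the in-state pool 162/282 = 57.4%, the early-round pool 19/27 = 70.4% → the early-round pool
Overall: the in-state pool 186/352 = 52.8%, the early-round pool 115/262 = 43.9% → the in-state pool
The early-round pool wins each department group but the in-state pool wins overall — the comparison reverses. The early-round pool's applicants skew toward Business, which has a lower base rate.

Yes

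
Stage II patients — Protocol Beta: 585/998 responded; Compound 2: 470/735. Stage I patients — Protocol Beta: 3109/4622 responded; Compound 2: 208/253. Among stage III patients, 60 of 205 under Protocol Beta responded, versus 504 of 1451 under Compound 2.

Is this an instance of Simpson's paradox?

Yes

Stage II: Protocol Beta 585/998 = 58.6%, Compound 2 470/735 = 63.9% → Compound 2
Stage I: Protocol Beta 3109/4622 = 67.3%, Compound 2 208/253 = 82.2% → Compound 2
Stage III: Protocol Beta 60/205 = 29.3%, Compound 2 504/1451 = 34.7% → Compound 2
Overall: Protocol Beta 3754/5825 = 64.4%, Compound 2 1182/2439 = 48.5% → Protocol Beta
Compound 2 wins each disease group but Protocol Beta wins overall — the comparison reverses. Compound 2's patients skew toward stage III, which has a lower base rate.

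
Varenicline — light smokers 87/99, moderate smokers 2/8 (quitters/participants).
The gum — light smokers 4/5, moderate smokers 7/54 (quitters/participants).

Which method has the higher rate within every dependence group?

Light smokers: varenicline 87/99 = 87.9%, the gum 4/5 = 80.0% → varenicline
Moderate smokers: varenicline 2/8 = 25.0%, the gum 7/54 = 13.0% → varenicline
Varenicline has the higher rate in both groups.

varenicline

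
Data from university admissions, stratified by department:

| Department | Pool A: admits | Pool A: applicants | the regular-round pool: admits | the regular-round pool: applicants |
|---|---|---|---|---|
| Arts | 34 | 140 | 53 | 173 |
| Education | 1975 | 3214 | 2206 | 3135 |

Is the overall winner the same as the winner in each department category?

Arts: Pool A 34/140 = 24.3%, the regular-round pool 53/173 = 30.6% → the regular-round pool
Education: Pool A 1975/3214 = 61.4%, the regular-round pool 2206/3135 = 70.4% → the regular-round pool
Overall: Pool A 2009/3354 = 59.9%, the regular-round pool 2259/3308 = 68.3% → the regular-round pool
The regular-round pool wins overall and in every department group — no reversal.

Yes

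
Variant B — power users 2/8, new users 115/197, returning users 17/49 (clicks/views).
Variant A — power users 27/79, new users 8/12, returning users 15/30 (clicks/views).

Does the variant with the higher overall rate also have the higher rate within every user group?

No

Power users: Variant B 2/8 = 25.0%, Variant A 27/79 = 34.2% → Variant A
New users: Variant B 115/197 = 58.4%, Variant A 8/12 = 66.7% → Variant A
Returning users: Variant B 17/49 = 34.7%, Variant A 15/30 = 50.0% → Variant A
Overall: Variant B 134/254 = 52.8%, Variant A 50/121 = 41.3% → Variant B
Variant A wins each user group but Variant B wins overall — the comparison reverses. Variant A's views skew toward power users, which has a lower base rate.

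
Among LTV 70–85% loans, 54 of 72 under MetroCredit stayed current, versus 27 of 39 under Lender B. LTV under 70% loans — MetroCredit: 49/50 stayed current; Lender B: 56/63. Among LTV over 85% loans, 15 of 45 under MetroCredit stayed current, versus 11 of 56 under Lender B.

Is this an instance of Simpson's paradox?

No

LTV 70–85%: MetroCredit 54/72 = 75.0%, Lender B 27/39 = 69.2% → MetroCredit
LTV under 70%: MetroCredit 49/50 = 98.0%, Lender B 56/63 = 88.9% → MetroCredit
LTV over 85%: MetroCredit 15/45 = 33.3%, Lender B 11/56 = 19.6% → MetroCredit
Overall: MetroCredit 118/167 = 70.7%, Lender B 94/158 = 59.5% → MetroCredit
MetroCredit wins overall and in every loan-to-value group — no reversal.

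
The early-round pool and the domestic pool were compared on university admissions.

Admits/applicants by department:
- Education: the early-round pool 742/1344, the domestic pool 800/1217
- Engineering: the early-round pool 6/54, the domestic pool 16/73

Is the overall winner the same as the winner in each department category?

Education: the early-round pool 742/1344 = 55.2%, the domestic pool 800/1217 = 65.7% → the domestic pool
Engineering: the early-round pool 6/54 = 11.1%, the domestic pool 16/73 = 21.9% → the domestic pool
Overall: the early-round pool 748/1398 = 53.5%, the domestic pool 816/1290 = 63.3% → the domestic pool
The domestic pool wins overall and in every department group — no reversal.

Yes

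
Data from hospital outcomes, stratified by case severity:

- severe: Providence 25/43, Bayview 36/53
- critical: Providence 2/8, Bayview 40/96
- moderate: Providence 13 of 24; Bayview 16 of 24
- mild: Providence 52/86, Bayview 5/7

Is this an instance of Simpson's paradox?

Yes

Severe: Providence 25/43 = 58.1%, Bayview 36/53 = 67.9% → Bayview
Critical: Providence 2/8 = 25.0%, Bayview 40/96 = 41.7% → Bayview
Moderate: Providence 13/24 = 54.2%, Bayview 16/24 = 66.7% → Bayview
Mild: Providence 52/86 = 60.5%, Bayview 5/7 = 71.4% → Bayview
Overall: Providence 92/161 = 57.1%, Bayview 97/180 = 53.9% → Providence
Bayview wins each case group but Providence wins overall — the comparison reverses. Bayview's patients skew toward critical, which has a lower base rate.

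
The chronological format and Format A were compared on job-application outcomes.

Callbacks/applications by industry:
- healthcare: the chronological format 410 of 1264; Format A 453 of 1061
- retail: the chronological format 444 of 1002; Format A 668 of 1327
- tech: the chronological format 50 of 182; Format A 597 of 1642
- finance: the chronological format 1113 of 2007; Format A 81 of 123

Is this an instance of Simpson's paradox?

Yes

Healthcare: the chronological format 410/1264 = 32.4%, Format A 453/1061 = 42.7% → Format A
Retail: the chronological format 444/1002 = 44.3%, Format A 668/1327 = 50.3% → Format A
Tech: the chronological format 50/182 = 27.5%, Format A 597/1642 = 36.4% → Format A
Finance: the chronological format 1113/2007 = 55.5%, Format A 81/123 = 65.9% → Format A
Overall: the chronological format 2017/4455 = 45.3%, Format A 1799/4153 = 43.3% → the chronological format
Format A wins each industry group but the chronological format wins overall — the comparison reverses. Format A's applications skew toward tech, which has a lower base rate.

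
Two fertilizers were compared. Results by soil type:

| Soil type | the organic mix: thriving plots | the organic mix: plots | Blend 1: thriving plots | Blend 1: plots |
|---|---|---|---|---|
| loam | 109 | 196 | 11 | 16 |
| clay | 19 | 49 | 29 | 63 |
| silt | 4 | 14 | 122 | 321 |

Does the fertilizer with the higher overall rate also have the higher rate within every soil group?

No

Loam: the organic mix 109/196 = 55.6%, Blend 1 11/16 = 68.8% → Blend 1
Clay: the organic mix 19/49 = 38.8%, Blend 1 29/63 = 46.0% → Blend 1
Silt: the organic mix 4/14 = 28.6%, Blend 1 122/321 = 38.0% → Blend 1
Overall: the organic mix 132/259 = 51.0%, Blend 1 162/400 = 40.5% → the organic mix
Blend 1 wins each soil group but the organic mix wins overall — the comparison reverses. Blend 1's plots skew toward silt, which has a lower base rate.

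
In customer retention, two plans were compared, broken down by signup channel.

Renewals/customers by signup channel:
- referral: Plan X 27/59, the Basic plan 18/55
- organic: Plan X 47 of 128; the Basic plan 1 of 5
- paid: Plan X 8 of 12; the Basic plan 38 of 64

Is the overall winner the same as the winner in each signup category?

Referral: Plan X 27/59 = 45.8%, the Basic plan 18/55 = 32.7% → Plan X
Organic: Plan X 47/128 = 36.7%, the Basic plan 1/5 = 20.0% → Plan X
Paid: Plan X 8/12 = 66.7%, the Basic plan 38/64 = 59.4% → Plan X
Overall: Plan X 82/199 = 41.2%, the Basic plan 57/124 = 46.0% → the Basic plan
Plan X wins each signup group but the Basic plan wins overall — the comparison reverses. Plan X's customers skew toward organic, which has a lower base rate.

No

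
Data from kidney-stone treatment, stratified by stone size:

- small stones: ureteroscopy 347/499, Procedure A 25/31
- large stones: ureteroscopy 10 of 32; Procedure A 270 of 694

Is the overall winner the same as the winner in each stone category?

Small stones: ureteroscopy 347/499 = 69.5%, Procedure A 25/31 = 80.6% → Procedure A
Large stones: ureteroscopy 10/32 = 31.2%, Procedure A 270/694 = 38.9% → Procedure A
Overall: ureteroscopy 357/531 = 67.2%, Procedure A 295/725 = 40.7% → ureteroscopy
Procedure A wins each stone group but ureteroscopy wins overall — the comparison reverses. Procedure A's cases skew toward large stones, which has a lower base rate.

No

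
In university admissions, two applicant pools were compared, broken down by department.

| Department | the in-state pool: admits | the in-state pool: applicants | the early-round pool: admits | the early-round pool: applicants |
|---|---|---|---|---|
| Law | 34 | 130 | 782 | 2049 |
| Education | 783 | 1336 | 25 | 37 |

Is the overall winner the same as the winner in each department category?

No

Law: the in-state pool 34/130 = 26.2%, the early-round pool 782/2049 = 38.2% → the early-round pool
Education: the in-state pool 783/1336 = 58.6%, the early-round pool 25/37 = 67.6% → the early-round pool
Overall: the in-state pool 817/1466 = 55.7%, the early-round pool 807/2086 = 38.7% → the in-state pool
The early-round pool wins each department group but the in-state pool wins overall — the comparison reverses. The early-round pool's applicants skew toward Law, which has a lower base rate.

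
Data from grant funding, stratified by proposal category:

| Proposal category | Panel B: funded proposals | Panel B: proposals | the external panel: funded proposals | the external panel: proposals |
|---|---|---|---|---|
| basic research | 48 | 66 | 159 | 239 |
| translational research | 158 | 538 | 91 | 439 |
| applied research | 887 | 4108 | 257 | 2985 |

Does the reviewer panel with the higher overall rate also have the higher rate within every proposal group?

Basic research: Panel B 48/66 = 72.7%, the external panel 159/239 = 66.5% → Panel B
Translational research: Panel B 158/538 = 29.4%, the external panel 91/439 = 20.7% → Panel B
Applied research: Panel B 887/4108 = 21.6%, the external panel 257/2985 = 8.6% → Panel B
Overall: Panel B 1093/4712 = 23.2%, the external panel 507/3663 = 13.8% → Panel B
Panel B wins overall and in every proposal group — no reversal.

Yes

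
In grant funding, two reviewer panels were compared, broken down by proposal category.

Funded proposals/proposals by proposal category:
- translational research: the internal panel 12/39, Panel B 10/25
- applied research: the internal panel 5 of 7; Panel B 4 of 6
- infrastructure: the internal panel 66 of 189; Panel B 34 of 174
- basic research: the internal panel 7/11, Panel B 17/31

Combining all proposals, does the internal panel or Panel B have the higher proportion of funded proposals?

Translational research: the internal panel 12/39 = 30.8%, Panel B 10/25 = 40.0% → Panel B
Applied research: the internal panel 5/7 = 71.4%, Panel B 4/6 = 66.7% → the internal panel
Infrastructure: the internal panel 66/189 = 34.9%, Panel B 34/174 = 19.5% → the internal panel
Basic research: the internal panel 7/11 = 63.6%, Panel B 17/31 = 54.8% → the internal panel
Overall: the internal panel 90/246 = 36.6%, Panel B 65/236 = 27.5% → the internal panel
(Neither sweeps every proposal group, but the internal panel has the higher pooled rate.)

the internal panel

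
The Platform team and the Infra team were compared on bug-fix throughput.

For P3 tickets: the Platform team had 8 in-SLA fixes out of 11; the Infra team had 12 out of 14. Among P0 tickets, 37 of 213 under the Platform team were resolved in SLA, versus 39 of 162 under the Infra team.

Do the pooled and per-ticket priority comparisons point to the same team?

Yes

P3: the Platform team 8/11 = 72.7%, the Infra team 12/14 = 85.7% → the Infra team
P0: the Platform team 37/213 = 17.4%, the Infra team 39/162 = 24.1% → the Infra team
Overall: the Platform team 45/224 = 20.1%, the Infra team 51/176 = 29.0% → the Infra team
The Infra team wins overall and in every ticket group — no reversal.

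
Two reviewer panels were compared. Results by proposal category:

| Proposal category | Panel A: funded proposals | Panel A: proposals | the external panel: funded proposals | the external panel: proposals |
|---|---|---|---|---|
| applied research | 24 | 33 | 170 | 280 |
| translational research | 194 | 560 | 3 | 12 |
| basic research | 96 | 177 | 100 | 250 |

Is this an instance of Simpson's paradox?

Yes

Applied research: Panel A 24/33 = 72.7%, the external panel 170/280 = 60.7% → Panel A
Translational research: Panel A 194/560 = 34.6%, the external panel 3/12 = 25.0% → Panel A
Basic research: Panel A 96/177 = 54.2%, the external panel 100/250 = 40.0% → Panel A
Overall: Panel A 314/770 = 40.8%, the external panel 273/542 = 50.4% → the external panel
Panel A wins each proposal group but the external panel wins overall — the comparison reverses. Panel A's proposals skew toward translational research, which has a lower base rate.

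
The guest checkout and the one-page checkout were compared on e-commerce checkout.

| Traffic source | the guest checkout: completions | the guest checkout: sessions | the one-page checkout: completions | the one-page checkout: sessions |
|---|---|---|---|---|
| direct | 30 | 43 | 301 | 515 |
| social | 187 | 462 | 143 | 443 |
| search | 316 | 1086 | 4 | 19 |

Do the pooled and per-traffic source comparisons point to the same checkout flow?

Direct: the guest checkout 30/43 = 69.8%, the one-page checkout 301/515 = 58.4% → the guest checkout
Social: the guest checkout 187/462 = 40.5%, the one-page checkout 143/443 = 32.3% → the guest checkout
Search: the guest checkout 316/1086 = 29.1%, the one-page checkout 4/19 = 21.1% → the guest checkout
Overall: the guest checkout 533/1591 = 33.5%, the one-page checkout 448/977 = 45.9% → the one-page checkout
The guest checkout wins each traffic group but the one-page checkout wins overall — the comparison reverses. The guest checkout's sessions skew toward search, which has a lower base rate.

No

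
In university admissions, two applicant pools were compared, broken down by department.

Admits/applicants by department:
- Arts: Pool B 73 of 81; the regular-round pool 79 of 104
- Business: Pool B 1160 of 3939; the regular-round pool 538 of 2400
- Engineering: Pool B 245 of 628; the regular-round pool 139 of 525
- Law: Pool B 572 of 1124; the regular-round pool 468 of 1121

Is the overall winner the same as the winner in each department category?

Arts: Pool B 73/81 = 90.1%, the regular-round pool 79/104 = 76.0% → Pool B
Business: Pool B 1160/3939 = 29.4%, the regular-round pool 538/2400 = 22.4% → Pool B
Engineering: Pool B 245/628 = 39.0%, the regular-round pool 139/525 = 26.5% → Pool B
Law: Pool B 572/1124 = 50.9%, the regular-round pool 468/1121 = 41.7% → Pool B
Overall: Pool B 2050/5772 = 35.5%, the regular-round pool 1224/4150 = 29.5% → Pool B
Pool B wins overall and in every department group — no reversal.

Yes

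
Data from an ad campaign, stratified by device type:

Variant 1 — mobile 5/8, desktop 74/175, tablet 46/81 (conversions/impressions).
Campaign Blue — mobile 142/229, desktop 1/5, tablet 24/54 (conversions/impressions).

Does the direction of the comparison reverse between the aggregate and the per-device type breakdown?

Mobile: Variant 1 5/8 = 62.5%, Campaign Blue 142/229 = 62.0% → Variant 1
Desktop: Variant 1 74/175 = 42.3%, Campaign Blue 1/5 = 20.0% → Variant 1
Tablet: Variant 1 46/81 = 56.8%, Campaign Blue 24/54 = 44.4% → Variant 1
Overall: Variant 1 125/264 = 47.3%, Campaign Blue 167/288 = 58.0% → Campaign Blue
Variant 1 wins each device group but Campaign Blue wins overall — the comparison reverses. Variant 1's impressions skew toward desktop, which has a lower base rate.

Yes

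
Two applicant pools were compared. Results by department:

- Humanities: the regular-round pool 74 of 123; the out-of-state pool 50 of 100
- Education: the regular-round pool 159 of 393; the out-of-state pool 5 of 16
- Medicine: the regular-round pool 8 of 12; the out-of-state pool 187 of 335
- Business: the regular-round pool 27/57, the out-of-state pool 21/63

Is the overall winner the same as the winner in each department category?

No

Humanities: the regular-round pool 74/123 = 60.2%, the out-of-state pool 50/100 = 50.0% → the regular-round pool
Education: the regular-round pool 159/393 = 40.5%, the out-of-state pool 5/16 = 31.2% → the regular-round pool
Medicine: the regular-round pool 8/12 = 66.7%, the out-of-state pool 187/335 = 55.8% → the regular-round pool
Business: the regular-round pool 27/57 = 47.4%, the out-of-state pool 21/63 = 33.3% → the regular-round pool
Overall: the regular-round pool 268/585 = 45.8%, the out-of-state pool 263/514 = 51.2% → the out-of-state pool
The regular-round pool wins each department group but the out-of-state pool wins overall — the comparison reverses. The regular-round pool's applicants skew toward Education, which has a lower base rate.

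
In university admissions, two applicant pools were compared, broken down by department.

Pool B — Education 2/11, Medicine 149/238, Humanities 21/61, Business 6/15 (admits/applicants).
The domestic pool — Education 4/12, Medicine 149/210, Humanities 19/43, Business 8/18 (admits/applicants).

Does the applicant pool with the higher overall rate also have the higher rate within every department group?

Yes

Education: Pool B 2/11 = 18.2%, the domestic pool 4/12 = 33.3% → the domestic pool
Medicine: Pool B 149/238 = 62.6%, the domestic pool 149/210 = 71.0% → the domestic pool
Humanities: Pool B 21/61 = 34.4%, the domestic pool 19/43 = 44.2% → the domestic pool
Business: Pool B 6/15 = 40.0%, the domestic pool 8/18 = 44.4% → the domestic pool
Overall: Pool B 178/325 = 54.8%, the domestic pool 180/283 = 63.6% → the domestic pool
The domestic pool wins overall and in every department group — no reversal.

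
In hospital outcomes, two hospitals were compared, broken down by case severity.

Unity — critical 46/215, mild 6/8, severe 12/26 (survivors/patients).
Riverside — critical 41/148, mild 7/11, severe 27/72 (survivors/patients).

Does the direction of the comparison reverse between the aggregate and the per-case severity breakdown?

Critical: Unity 46/215 = 21.4%, Riverside 41/148 = 27.7% → Riverside
Mild: Unity 6/8 = 75.0%, Riverside 7/11 = 63.6% → Unity
Severe: Unity 12/26 = 46.2%, Riverside 27/72 = 37.5% → Unity
Overall: Unity 64/249 = 25.7%, Riverside 75/231 = 32.5% → Riverside
Neither sweeps: Unity wins 2 of 3 groups, Riverside wins 1. Riverside wins overall but not every group — no Simpson reversal.

No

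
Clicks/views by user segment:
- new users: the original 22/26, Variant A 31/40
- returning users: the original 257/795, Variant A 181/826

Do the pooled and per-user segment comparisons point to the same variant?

Yes

New users: the original 22/26 = 84.6%, Variant A 31/40 = 77.5% → the original
Returning users: the original 257/795 = 32.3%, Variant A 181/826 = 21.9% → the original
Overall: the original 279/821 = 34.0%, Variant A 212/866 = 24.5% → the original
The original wins overall and in every user group — no reversal.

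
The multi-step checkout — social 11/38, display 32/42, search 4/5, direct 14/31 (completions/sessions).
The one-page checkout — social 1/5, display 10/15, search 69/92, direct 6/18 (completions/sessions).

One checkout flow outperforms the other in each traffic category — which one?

Social: the multi-step checkout 11/38 = 28.9%, the one-page checkout 1/5 = 20.0% → the multi-step checkout
Display: the multi-step checkout 32/42 = 76.2%, the one-page checkout 10/15 = 66.7% → the multi-step checkout
Search: the multi-step checkout 4/5 = 80.0%, the one-page checkout 69/92 = 75.0% → the multi-step checkout
Direct: the multi-step checkout 14/31 = 45.2%, the one-page checkout 6/18 = 33.3% → the multi-step checkout
The multi-step checkout has the higher rate in all 4 groups.

the multi-step checkout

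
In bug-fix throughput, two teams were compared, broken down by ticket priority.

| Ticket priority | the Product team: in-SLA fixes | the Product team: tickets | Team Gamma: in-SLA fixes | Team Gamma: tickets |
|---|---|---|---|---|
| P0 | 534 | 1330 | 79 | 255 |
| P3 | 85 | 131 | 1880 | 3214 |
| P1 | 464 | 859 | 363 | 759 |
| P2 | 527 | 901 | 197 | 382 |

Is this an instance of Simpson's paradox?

P0: the Product team 534/1330 = 40.2%, Team Gamma 79/255 = 31.0% → the Product team
P3: the Product team 85/131 = 64.9%, Team Gamma 1880/3214 = 58.5% → the Product team
P1: the Product team 464/859 = 54.0%, Team Gamma 363/759 = 47.8% → the Product team
P2: the Product team 527/901 = 58.5%, Team Gamma 197/382 = 51.6% → the Product team
Overall: the Product team 1610/3221 = 50.0%, Team Gamma 2519/4610 = 54.6% → Team Gamma
The Product team wins each ticket group but Team Gamma wins overall — the comparison reverses. The Product team's tickets skew toward P0, which has a lower base rate.

Yes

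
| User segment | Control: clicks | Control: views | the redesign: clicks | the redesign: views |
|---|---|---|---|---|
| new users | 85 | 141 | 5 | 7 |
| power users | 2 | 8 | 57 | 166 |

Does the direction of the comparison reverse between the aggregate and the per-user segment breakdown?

New users: Control 85/141 = 60.3%, the redesign 5/7 = 71.4% → the redesign
Power users: Control 2/8 = 25.0%, the redesign 57/166 = 34.3% → the redesign
Overall: Control 87/149 = 58.4%, the redesign 62/173 = 35.8% → Control
The redesign wins each user group but Control wins overall — the comparison reverses. The redesign's views skew toward power users, which has a lower base rate.

Yes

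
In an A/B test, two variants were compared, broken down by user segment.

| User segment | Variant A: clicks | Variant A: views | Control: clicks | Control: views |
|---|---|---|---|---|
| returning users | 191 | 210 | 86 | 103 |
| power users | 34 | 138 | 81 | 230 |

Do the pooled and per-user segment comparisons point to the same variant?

Returning users: Variant A 191/210 = 91.0%, Control 86/103 = 83.5% → Variant A
Power users: Variant A 34/138 = 24.6%, Control 81/230 = 35.2% → Control
Overall: Variant A 225/348 = 64.7%, Control 167/333 = 50.2% → Variant A
Neither sweeps: Variant A wins 1 of 2 groups, Control wins 1. Variant A wins overall but not every group — no Simpson reversal.

No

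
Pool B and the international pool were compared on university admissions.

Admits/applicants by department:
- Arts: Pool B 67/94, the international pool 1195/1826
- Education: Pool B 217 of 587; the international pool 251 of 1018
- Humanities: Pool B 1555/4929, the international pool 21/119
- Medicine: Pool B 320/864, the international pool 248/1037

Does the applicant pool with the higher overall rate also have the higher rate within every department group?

Arts: Pool B 67/94 = 71.3%, the international pool 1195/1826 = 65.4% → Pool B
Education: Pool B 217/587 = 37.0%, the international pool 251/1018 = 24.7% → Pool B
Humanities: Pool B 1555/4929 = 31.5%, the international pool 21/119 = 17.6% → Pool B
Medicine: Pool B 320/864 = 37.0%, the international pool 248/1037 = 23.9% → Pool B
Overall: Pool B 2159/6474 = 33.3%, the international pool 1715/4000 = 42.9% → the international pool
Pool B wins each department group but the international pool wins overall — the comparison reverses. Pool B's applicants skew toward Humanities, which has a lower base rate.

No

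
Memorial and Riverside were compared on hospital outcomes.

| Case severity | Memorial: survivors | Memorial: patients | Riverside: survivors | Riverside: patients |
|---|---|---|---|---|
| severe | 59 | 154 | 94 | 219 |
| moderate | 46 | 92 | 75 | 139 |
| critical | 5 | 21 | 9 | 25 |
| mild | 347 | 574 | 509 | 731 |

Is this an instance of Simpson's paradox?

No

Severe: Memorial 59/154 = 38.3%, Riverside 94/219 = 42.9% → Riverside
Moderate: Memorial 46/92 = 50.0%, Riverside 75/139 = 54.0% → Riverside
Critical: Memorial 5/21 = 23.8%, Riverside 9/25 = 36.0% → Riverside
Mild: Memorial 347/574 = 60.5%, Riverside 509/731 = 69.6% → Riverside
Overall: Memorial 457/841 = 54.3%, Riverside 687/1114 = 61.7% → Riverside
Riverside wins overall and in every case group — no reversal.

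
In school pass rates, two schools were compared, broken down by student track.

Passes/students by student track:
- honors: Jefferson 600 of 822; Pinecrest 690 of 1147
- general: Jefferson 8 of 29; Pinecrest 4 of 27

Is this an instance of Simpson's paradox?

No

Honors: Jefferson 600/822 = 73.0%, Pinecrest 690/1147 = 60.2% → Jefferson
General: Jefferson 8/29 = 27.6%, Pinecrest 4/27 = 14.8% → Jefferson
Overall: Jefferson 608/851 = 71.4%, Pinecrest 694/1174 = 59.1% → Jefferson
Jefferson wins overall and in every student group — no reversal.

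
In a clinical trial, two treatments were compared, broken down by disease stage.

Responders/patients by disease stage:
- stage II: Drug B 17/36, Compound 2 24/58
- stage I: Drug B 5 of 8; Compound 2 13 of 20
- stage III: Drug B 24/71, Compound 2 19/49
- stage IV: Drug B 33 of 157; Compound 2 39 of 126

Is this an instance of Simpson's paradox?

Stage II: Drug B 17/36 = 47.2%, Compound 2 24/58 = 41.4% → Drug B
Stage I: Drug B 5/8 = 62.5%, Compound 2 13/20 = 65.0% → Compound 2
Stage III: Drug B 24/71 = 33.8%, Compound 2 19/49 = 38.8% → Compound 2
Stage IV: Drug B 33/157 = 21.0%, Compound 2 39/126 = 31.0% → Compound 2
Overall: Drug B 79/272 = 29.0%, Compound 2 95/253 = 37.5% → Compound 2
Neither sweeps: Drug B wins 1 of 4 groups, Compound 2 wins 3. Compound 2 wins overall but not every group — no Simpson reversal.

No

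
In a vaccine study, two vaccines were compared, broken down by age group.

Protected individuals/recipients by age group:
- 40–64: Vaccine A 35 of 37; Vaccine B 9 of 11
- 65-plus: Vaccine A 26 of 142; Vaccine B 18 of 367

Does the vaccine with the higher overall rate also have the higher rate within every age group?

40–64: Vaccine A 35/37 = 94.6%, Vaccine B 9/11 = 81.8% → Vaccine A
65-plus: Vaccine A 26/142 = 18.3%, Vaccine B 18/367 = 4.9% → Vaccine A
Overall: Vaccine A 61/179 = 34.1%, Vaccine B 27/378 = 7.1% → Vaccine A
Vaccine A wins overall and in every age group — no reversal.

Yes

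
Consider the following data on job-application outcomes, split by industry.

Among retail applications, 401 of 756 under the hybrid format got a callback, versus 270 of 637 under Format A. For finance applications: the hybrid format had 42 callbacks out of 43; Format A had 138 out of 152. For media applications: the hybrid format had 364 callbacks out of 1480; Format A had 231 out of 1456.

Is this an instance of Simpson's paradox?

Retail: the hybrid format 401/756 = 53.0%, Format A 270/637 = 42.4% → the hybrid format
Finance: the hybrid format 42/43 = 97.7%, Format A 138/152 = 90.8% → the hybrid format
Media: the hybrid format 364/1480 = 24.6%, Format A 231/1456 = 15.9% → the hybrid format
Overall: the hybrid format 807/2279 = 35.4%, Format A 639/2245 = 28.5% → the hybrid format
The hybrid format wins overall and in every industry group — no reversal.

No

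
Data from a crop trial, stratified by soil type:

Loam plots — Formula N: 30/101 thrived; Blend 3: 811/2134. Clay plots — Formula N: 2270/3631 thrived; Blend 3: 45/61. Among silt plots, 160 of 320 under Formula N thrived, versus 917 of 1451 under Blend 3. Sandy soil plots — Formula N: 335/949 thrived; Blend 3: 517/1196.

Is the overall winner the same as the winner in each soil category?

No

Loam: Formula N 30/101 = 29.7%, Blend 3 811/2134 = 38.0% → Blend 3
Clay: Formula N 2270/3631 = 62.5%, Blend 3 45/61 = 73.8% → Blend 3
Silt: Formula N 160/320 = 50.0%, Blend 3 917/1451 = 63.2% → Blend 3
Sandy soil: Formula N 335/949 = 35.3%, Blend 3 517/1196 = 43.2% → Blend 3
Overall: Formula N 2795/5001 = 55.9%, Blend 3 2290/4842 = 47.3% → Formula N
Blend 3 wins each soil group but Formula N wins overall — the comparison reverses. Blend 3's plots skew toward loam, which has a lower base rate.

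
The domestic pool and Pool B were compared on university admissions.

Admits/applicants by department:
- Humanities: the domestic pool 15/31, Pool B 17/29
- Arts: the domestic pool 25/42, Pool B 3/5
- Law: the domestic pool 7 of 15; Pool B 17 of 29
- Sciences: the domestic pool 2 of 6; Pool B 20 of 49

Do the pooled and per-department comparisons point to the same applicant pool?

Humanities: the domestic pool 15/31 = 48.4%, Pool B 17/29 = 58.6% → Pool B
Arts: the domestic pool 25/42 = 59.5%, Pool B 3/5 = 60.0% → Pool B
Law: the domestic pool 7/15 = 46.7%, Pool B 17/29 = 58.6% → Pool B
Sciences: the domestic pool 2/6 = 33.3%, Pool B 20/49 = 40.8% → Pool B
Overall: the domestic pool 49/94 = 52.1%, Pool B 57/112 = 50.9% → the domestic pool
Pool B wins each department group but the domestic pool wins overall — the comparison reverses. Pool B's applicants skew toward Sciences, which has a lower base rate.

No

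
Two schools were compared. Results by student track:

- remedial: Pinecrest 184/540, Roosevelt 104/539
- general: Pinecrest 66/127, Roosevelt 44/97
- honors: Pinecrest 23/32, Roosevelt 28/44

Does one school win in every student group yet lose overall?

Remedial: Pinecrest 184/540 = 34.1%, Roosevelt 104/539 = 19.3% → Pinecrest
General: Pinecrest 66/127 = 52.0%, Roosevelt 44/97 = 45.4% → Pinecrest
Honors: Pinecrest 23/32 = 71.9%, Roosevelt 28/44 = 63.6% → Pinecrest
Overall: Pinecrest 273/699 = 39.1%, Roosevelt 176/680 = 25.9% → Pinecrest
Pinecrest wins overall and in every student group — no reversal.

No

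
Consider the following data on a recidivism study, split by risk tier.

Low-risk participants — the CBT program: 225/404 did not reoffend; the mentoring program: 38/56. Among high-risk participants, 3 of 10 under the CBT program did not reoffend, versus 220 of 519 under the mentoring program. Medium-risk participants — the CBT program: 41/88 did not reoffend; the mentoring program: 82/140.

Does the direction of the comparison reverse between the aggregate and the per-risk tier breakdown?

Low-risk: the CBT program 225/404 = 55.7%, the mentoring program 38/56 = 67.9% → the mentoring program
High-risk: the CBT program 3/10 = 30.0%, the mentoring program 220/519 = 42.4% → the mentoring program
Medium-risk: the CBT program 41/88 = 46.6%, the mentoring program 82/140 = 58.6% → the mentoring program
Overall: the CBT program 269/502 = 53.6%, the mentoring program 340/715 = 47.6% → the CBT program
The mentoring program wins each risk group but the CBT program wins overall — the comparison reverses. The mentoring program's participants skew toward high-risk, which has a lower base rate.

Yes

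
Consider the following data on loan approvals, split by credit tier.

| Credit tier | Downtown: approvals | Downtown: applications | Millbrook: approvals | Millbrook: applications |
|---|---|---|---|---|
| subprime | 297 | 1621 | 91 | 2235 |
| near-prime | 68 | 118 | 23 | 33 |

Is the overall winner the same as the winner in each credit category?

No

Subprime: Downtown 297/1621 = 18.3%, Millbrook 91/2235 = 4.1% → Downtown
Near-prime: Downtown 68/118 = 57.6%, Millbrook 23/33 = 69.7% → Millbrook
Overall: Downtown 365/1739 = 21.0%, Millbrook 114/2268 = 5.0% → Downtown
Neither sweeps: Downtown wins 1 of 2 groups, Millbrook wins 1. Downtown wins overall but not every group — no Simpson reversal.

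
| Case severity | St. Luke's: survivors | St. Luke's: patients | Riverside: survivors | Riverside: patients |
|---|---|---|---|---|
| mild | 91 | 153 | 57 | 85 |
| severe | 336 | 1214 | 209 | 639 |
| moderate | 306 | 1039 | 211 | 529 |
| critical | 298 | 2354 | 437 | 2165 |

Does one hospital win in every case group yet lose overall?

No

Mild: St. Luke's 91/153 = 59.5%, Riverside 57/85 = 67.1% → Riverside
Severe: St. Luke's 336/1214 = 27.7%, Riverside 209/639 = 32.7% → Riverside
Moderate: St. Luke's 306/1039 = 29.5%, Riverside 211/529 = 39.9% → Riverside
Critical: St. Luke's 298/2354 = 12.7%, Riverside 437/2165 = 20.2% → Riverside
Overall: St. Luke's 1031/4760 = 21.7%, Riverside 914/3418 = 26.7% → Riverside
Riverside wins overall and in every case group — no reversal.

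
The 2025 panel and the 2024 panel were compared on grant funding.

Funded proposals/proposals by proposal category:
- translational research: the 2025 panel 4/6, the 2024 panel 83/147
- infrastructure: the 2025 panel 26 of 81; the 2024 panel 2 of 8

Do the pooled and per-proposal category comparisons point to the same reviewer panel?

Translational research: the 2025 panel 4/6 = 66.7%, the 2024 panel 83/147 = 56.5% → the 2025 panel
Infrastructure: the 2025 panel 26/81 = 32.1%, the 2024 panel 2/8 = 25.0% → the 2025 panel
Overall: the 2025 panel 30/87 = 34.5%, the 2024 panel 85/155 = 54.8% → the 2024 panel
The 2025 panel wins each proposal group but the 2024 panel wins overall — the comparison reverses. The 2025 panel's proposals skew toward infrastructure, which has a lower base rate.

No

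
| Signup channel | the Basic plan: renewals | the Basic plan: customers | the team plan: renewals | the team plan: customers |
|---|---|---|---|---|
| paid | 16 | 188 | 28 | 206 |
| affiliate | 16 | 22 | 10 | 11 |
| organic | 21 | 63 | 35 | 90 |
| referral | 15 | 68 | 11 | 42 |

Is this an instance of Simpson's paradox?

No

Paid: the Basic plan 16/188 = 8.5%, the team plan 28/206 = 13.6% → the team plan
Affiliate: the Basic plan 16/22 = 72.7%, the team plan 10/11 = 90.9% → the team plan
Organic: the Basic plan 21/63 = 33.3%, the team plan 35/90 = 38.9% → the team plan
Referral: the Basic plan 15/68 = 22.1%, the team plan 11/42 = 26.2% → the team plan
Overall: the Basic plan 68/341 = 19.9%, the team plan 84/349 = 24.1% → the team plan
The team plan wins overall and in every signup group — no reversal.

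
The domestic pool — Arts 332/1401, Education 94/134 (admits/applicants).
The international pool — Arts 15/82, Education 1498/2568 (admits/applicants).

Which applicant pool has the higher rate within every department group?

the domestic pool

Arts: the domestic pool 332/1401 = 23.7%, the international pool 15/82 = 18.3% → the domestic pool
Education: the domestic pool 94/134 = 70.1%, the international pool 1498/2568 = 58.3% → the domestic pool
The domestic pool has the higher rate in both groups.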